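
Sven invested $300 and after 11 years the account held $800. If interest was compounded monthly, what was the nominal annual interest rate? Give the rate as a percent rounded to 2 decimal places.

8.95%

The 132-period growth factor is 800/300 = 2.66667.
r/12 = 2.66667^(1/132) − 1 ≈ 0.0074582, so r ≈ 12·0.0074582 = 8.94984%.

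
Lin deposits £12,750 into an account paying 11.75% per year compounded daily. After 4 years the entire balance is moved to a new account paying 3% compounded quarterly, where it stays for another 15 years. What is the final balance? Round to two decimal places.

After 4 years at 11.75%: 12,750 × 1.5998731831 ≈ 20,398.3831.
Then 15 years at 3%: 20,398.3831 × 1.5656810269 ≈ 31,937.3614.

£31,937.36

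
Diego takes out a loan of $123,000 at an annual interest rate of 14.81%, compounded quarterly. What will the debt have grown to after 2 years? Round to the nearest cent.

Periodic rate = 14.81%/4 = 0.037025; periods = 4·2 = 8.
A = 123,000·(1 + 0.037025)^8 ≈ 123,000·1.33756165468 ≈ 164,520.0835.

$164,520.08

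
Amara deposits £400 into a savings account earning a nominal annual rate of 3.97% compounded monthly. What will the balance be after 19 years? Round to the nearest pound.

Growth factor = (1 + 0.0397/12)^228 ≈ 2.12347736.
A ≈ 400 × 2.12347736 ≈ 849.3909.

£849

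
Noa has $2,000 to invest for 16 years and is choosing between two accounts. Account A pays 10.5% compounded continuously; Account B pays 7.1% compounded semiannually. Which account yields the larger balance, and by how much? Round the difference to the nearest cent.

Account A, by $4,624.04

A: e^(0.105·16) = e^1.68 ≈ 5.3655559711, so 2,000 × 5.3655559711 ≈ 10,731.1119.
B: (1 + 0.0355)^32 ≈ 3.05353782, so 2,000 × 3.05353782 ≈ 6,107.0756.
Difference ≈ 4,624.0363 in favor of A.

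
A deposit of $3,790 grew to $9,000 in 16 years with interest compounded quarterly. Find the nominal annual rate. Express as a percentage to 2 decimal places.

The 64-period growth factor is 9,000/3,790 = 2.37467.
r/4 = 2.37467^(1/64) − 1 ≈ 0.0136051, so r ≈ 4·0.0136051 = 5.44205%.

5.44%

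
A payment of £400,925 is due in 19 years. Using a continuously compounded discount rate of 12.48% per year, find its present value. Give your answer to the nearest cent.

£37,433.81

P = A·e^(−rt) = 400,925·e^(−2.3712).
e^(−2.3712) ≈ 0.0933686166857, so P ≈ 37,433.8126.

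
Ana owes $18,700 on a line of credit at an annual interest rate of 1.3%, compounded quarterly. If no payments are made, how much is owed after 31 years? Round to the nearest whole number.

Growth factor = (1 + 0.00325)^124 ≈ 1.495329435.
A ≈ 18,700 × 1.495329435 ≈ 27,962.6604.

$27,963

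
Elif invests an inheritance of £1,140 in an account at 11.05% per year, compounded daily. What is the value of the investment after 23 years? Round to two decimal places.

Periodic rate = 11.05%/365 = 0.00030274; periods = 365·23 = 8395.
A = 1,140·(1 + 0.1105/365)^8395 ≈ 1,140·12.6938214 ≈ 14,470.9564.

£14,470.96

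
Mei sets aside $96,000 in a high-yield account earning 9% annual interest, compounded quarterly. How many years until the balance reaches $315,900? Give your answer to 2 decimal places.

13.38 years

(1 + 0.0225)^(4t) = 315,900/96,000 = 3.2906.
4t·ln(1 + 0.0225) = ln(3.2906); 4t = 1.1911/0.0222506 ≈ 53.5301.
t ≈ 13.3825 years.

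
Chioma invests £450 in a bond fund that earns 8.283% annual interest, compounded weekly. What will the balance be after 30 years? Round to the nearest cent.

£5,389.30

Growth factor = (1 + 0.08283/52)^1560 ≈ 11.97622003.
A ≈ 450 × 11.97622003 ≈ 5,389.2990.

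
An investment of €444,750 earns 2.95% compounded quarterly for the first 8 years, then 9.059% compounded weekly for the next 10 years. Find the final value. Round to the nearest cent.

€1,390,972.13

After 8 years at 2.95%: 444,750 × 1.265078284445 ≈ 562,643.5670.
Then 10 years at 9.059%: 562,643.5670 × 2.472208360074 ≈ 1,390,972.1301.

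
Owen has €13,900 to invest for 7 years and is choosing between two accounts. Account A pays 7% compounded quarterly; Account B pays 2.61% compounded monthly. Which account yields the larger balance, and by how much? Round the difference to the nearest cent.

Account A, by €5,910.24

A: (1 + 0.0175)^28 ≈ 1.625412896, so 13,900 × 1.625412896 ≈ 22,593.2393.
B: (1 + 0.002175)^84 ≈ 1.2002160729, so 13,900 × 1.2002160729 ≈ 16,683.0034.
Difference ≈ 5,910.2358 in favor of A.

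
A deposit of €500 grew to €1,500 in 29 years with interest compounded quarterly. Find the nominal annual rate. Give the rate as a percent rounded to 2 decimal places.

3.81%

The 116-period growth factor is 1,500/500 = 3.
r/4 = 3^(1/116) − 1 ≈ 0.00951579, so r ≈ 4·0.00951579 = 3.80631%.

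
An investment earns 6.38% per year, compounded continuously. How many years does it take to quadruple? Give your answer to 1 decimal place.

21.7 years

e^(0.0638t) = 4, so 0.0638t = ln 4 ≈ 1.3863.
t ≈ 1.3863/0.0638 ≈ 21.7288.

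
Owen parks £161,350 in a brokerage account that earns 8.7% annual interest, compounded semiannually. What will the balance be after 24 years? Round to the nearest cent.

£1,245,680.69

Growth factor = (1 + 0.0435)^48 ≈ 7.72036375682.
A ≈ 161,350 × 7.72036375682 ≈ 1,245,680.6922.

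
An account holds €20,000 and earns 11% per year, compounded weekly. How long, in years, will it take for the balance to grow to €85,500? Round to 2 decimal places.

(1 + 0.00211538)^(52t) = 85,500/20,000 = 4.275.
52t·ln(1 + 0.00211538) = ln(4.275); 52t = 1.4528/0.00211315 ≈ 687.4968.
t ≈ 13.2211 years.

13.22 years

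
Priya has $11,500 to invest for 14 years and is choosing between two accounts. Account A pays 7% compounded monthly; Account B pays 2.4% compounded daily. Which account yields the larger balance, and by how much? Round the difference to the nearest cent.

Account A, by $14,461.91

A: (1 + 0.07/12)^168 ≈ 2.6568806163, so 11,500 × 2.6568806163 ≈ 30,554.1271.
B: (1 + 0.024/365)^5110 ≈ 1.3993235677, so 11,500 × 1.3993235677 ≈ 16,092.2210.
Difference ≈ 14,461.9061 in favor of A.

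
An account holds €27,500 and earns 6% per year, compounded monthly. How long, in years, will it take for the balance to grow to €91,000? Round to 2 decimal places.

19.99 years

We need (1 + 0.005)^(12t) = 3.3091, so 12t = ln 3.3091 / ln 1.005 ≈ 239.9325.
t ≈ 239.9325/12 = 19.9944 years.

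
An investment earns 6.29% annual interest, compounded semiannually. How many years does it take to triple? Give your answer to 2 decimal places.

(1 + 0.03145)^(2t) = 3.
2t = ln 3 / ln(1 + 0.03145) ≈ 1.0986/0.0309656 ≈ 35.4785.
t ≈ 17.7392.

17.74 years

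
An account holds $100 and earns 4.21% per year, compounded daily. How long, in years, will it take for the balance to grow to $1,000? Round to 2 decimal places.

We need (1 + 0.000115342)^(365t) = 10, so 365t = ln 10 / ln 1.000115 ≈ 19964.1812.
t ≈ 19964.1812/365 = 54.6964 years.

54.70 years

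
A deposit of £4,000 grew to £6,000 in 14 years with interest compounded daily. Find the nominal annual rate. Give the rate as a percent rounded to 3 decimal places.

2.896%

(1 + r/365)^5110 = 6,000/4,000 = 1.5.
1 + r/365 = 1.5^(1/5110) ≈ 1.000079, so r/365 ≈ 0.0000793505.
r ≈ 365·0.0000793505 = 2.89629%.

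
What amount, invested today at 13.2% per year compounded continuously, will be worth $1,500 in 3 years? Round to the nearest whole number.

$1,010

P = A·e^(−rt) = 1,500·e^(−0.396).
e^(−0.396) ≈ 0.6730066959, so P ≈ 1,009.5100.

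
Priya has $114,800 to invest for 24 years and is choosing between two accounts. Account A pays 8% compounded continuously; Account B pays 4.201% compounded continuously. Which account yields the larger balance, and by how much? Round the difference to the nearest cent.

Account A, by $468,405.29

Account A growth factor: e^(0.08·24) = e^1.92 ≈ 6.82095846929; balance ≈ 783,046.0323.
Account B growth factor: e^(0.04201·24) = e^1.00824 ≈ 2.74077300712; balance ≈ 314,640.7412.
Account A is larger by 468,405.2911.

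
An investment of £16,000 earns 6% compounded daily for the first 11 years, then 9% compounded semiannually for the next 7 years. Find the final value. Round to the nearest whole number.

£57,327

After 11 years at 6%: 16,000 × 1.9346873929 ≈ 30,954.9983.
Then 7 years at 9%: 30,954.9983 × 1.8519449216 ≈ 57,326.9519.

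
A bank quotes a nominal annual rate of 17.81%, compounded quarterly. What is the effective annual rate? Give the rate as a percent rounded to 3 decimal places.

One year is 4 periods at 0.044525 each: (1 + 0.044525)^4 ≈ 1.190352.
EAR = 1.190352 − 1 ≈ 19.03519%.

19.035%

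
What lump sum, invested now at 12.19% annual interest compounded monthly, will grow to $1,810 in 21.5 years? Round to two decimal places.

Growth factor = (1 + 0.1219/12)^258 ≈ 13.56682853.
P = 1,810/13.56682853 ≈ 133.4136.

$133.41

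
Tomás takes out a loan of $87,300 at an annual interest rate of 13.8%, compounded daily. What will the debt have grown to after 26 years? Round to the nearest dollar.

Periodic rate = 13.8%/365 = 0.000378082; periods = 365·26 = 9490.
A = 87,300·(1 + 0.138/365)^9490 ≈ 87,300·36.13716696273 ≈ 3,154,774.6758.

$3,154,775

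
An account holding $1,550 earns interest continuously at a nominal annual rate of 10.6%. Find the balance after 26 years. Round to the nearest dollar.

A = P·e^(rt) = 1,550·e^(0.106·26) = 1,550·e^2.756.
e^2.756 ≈ 15.736769807, so A ≈ 24,391.9932.

$24,392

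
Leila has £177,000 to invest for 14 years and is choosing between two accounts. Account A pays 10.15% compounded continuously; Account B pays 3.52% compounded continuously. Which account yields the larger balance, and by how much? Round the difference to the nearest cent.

Account A growth factor: e^(0.1015·14) = e^1.421 ≈ 4.14125962994; balance ≈ 733,002.9545.
Account B growth factor: e^(0.0352·14) = e^0.4928 ≈ 1.63689311003; balance ≈ 289,730.0805.
Account A is larger by 443,272.8740.

Account A, by £443,272.87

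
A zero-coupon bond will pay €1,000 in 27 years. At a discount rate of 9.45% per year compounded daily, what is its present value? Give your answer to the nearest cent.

Growth factor = (1 + 0.0945/365)^9855 ≈ 12.8220938.
P = 1,000/12.8220938 ≈ 77.9904.

€77.99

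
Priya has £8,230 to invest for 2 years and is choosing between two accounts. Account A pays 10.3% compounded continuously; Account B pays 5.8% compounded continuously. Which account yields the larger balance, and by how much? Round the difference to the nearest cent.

Account A, by £870.38

A: e^(0.103·2) = e^0.206 ≈ 1.228753204, so 8,230 × 1.228753204 ≈ 10,112.6389.
B: e^(0.058·2) = e^0.116 ≈ 1.122995872, so 8,230 × 1.122995872 ≈ 9,242.2560.
Difference ≈ 870.3828 in favor of A.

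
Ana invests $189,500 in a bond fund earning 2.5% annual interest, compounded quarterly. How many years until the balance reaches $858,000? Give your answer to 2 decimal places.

We need (1 + 0.00625)^(4t) = 4.5277, so 4t = ln 4.5277 / ln 1.00625 ≈ 242.3887.
t ≈ 242.3887/4 = 60.5972 years.

60.60 years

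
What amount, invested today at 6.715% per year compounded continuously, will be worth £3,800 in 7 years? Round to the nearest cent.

P = A·e^(−rt) = 3,800·e^(−0.47005).
e^(−0.47005) ≈ 0.624971019, so P ≈ 2,374.8899.

£2,374.89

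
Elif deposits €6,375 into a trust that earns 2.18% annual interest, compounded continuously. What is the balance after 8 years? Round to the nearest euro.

A = P·e^(rt) = 6,375·e^(0.0218·8) = 6,375·e^0.1744.
e^0.1744 ≈ 1.190531683, so A ≈ 7,589.6395.

€7,590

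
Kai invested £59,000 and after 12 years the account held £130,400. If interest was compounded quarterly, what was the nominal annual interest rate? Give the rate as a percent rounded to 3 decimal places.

6.664%

The 48-period growth factor is 130,400/59,000 = 2.21017.
r/4 = 2.21017^(1/48) − 1 ≈ 0.0166595, so r ≈ 4·0.0166595 = 6.66381%.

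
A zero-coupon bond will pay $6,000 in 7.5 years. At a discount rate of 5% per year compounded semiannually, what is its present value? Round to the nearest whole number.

$4,143

Periodic rate = 5%/2 = 0.025; 15 periods.
P = 6,000/(1 + 0.025)^15 ≈ 6,000/1.448298166 ≈ 4,142.7933.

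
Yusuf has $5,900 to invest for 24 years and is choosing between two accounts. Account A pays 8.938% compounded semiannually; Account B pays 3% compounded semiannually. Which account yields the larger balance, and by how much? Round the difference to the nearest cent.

Account A growth factor: (1 + 0.04469)^48 ≈ 8.1544937291; balance ≈ 48,111.5130.
Account B growth factor: (1 + 0.015)^48 ≈ 2.0434782893; balance ≈ 12,056.5219.
Account A is larger by 36,054.9911.

Account A, by $36,054.99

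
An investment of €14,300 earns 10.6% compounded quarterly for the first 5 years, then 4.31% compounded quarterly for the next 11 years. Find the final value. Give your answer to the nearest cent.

€38,664.53

After 5 years at 10.6%: 14,300 × 1.687248591 ≈ 24,127.6549.
Then 11 years at 4.31%: 24,127.6549 × 1.6024985212 ≈ 38,664.5312.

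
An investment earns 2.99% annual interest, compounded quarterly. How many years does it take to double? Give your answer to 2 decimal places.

(1 + 0.007475)^(4t) = 2.
4t = ln 2 / ln(1 + 0.007475) ≈ 0.69315/0.0074472 ≈ 93.0749.
t ≈ 23.2687.

23.27 years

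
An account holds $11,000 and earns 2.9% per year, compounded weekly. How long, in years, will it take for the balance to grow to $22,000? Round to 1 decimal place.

23.9 years

(1 + 0.000557692)^(52t) = 22,000/11,000 = 2.
52t·ln(1 + 0.000557692) = ln(2); 52t = 0.69315/0.000557537 ≈ 1243.2311.
t ≈ 23.9083 years.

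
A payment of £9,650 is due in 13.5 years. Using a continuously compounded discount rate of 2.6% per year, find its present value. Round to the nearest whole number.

£6,793

P = A·e^(−rt) = 9,650·e^(−0.351).
e^(−0.351) ≈ 0.7039837539, so P ≈ 6,793.4432.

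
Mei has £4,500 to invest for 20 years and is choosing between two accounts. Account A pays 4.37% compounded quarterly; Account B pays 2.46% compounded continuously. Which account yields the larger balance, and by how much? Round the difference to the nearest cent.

Account A growth factor: (1 + 0.010925)^80 ≈ 2.3851458245; balance ≈ 10,733.1562.
Account B growth factor: e^(0.0246·20) = e^0.492 ≈ 1.635584119; balance ≈ 7,360.1285.
Account A is larger by 3,373.0277.

Account A, by £3,373.03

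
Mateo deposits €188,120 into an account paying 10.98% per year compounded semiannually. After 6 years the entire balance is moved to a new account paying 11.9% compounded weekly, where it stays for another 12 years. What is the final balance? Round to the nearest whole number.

After 6 years at 10.98%: 188,120 × 1.899046101894 ≈ 357,248.5527.
Then 12 years at 11.9%: 357,248.5527 × 4.163551878931 ≈ 1,487,422.8828.

€1,487,423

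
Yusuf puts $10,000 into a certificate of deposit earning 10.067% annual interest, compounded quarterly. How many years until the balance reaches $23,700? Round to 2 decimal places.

(1 + 0.0251675)^(4t) = 23,700/10,000 = 2.37.
4t·ln(1 + 0.0251675) = ln(2.37); 4t = 0.86289/0.024856 ≈ 34.7155.
t ≈ 8.6789 years.

8.68 years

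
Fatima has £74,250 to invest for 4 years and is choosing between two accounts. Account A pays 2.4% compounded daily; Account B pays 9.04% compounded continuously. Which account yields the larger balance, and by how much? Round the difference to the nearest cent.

A: (1 + 0.024/365)^1460 ≈ 1.10075559, so 74,250 × 1.10075559 ≈ 81,731.1026.
B: e^(0.0904·4) = e^0.3616 ≈ 1.43562457726, so 74,250 × 1.43562457726 ≈ 106,595.1249.
Difference ≈ 24,864.0223 in favor of B.

Account B, by £24,864.02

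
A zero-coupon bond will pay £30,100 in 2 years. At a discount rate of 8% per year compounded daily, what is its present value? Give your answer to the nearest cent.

Periodic rate = 8%/365 = 0.000219178; 730 periods.
P = 30,100/(1 + 0.08/365)^730 ≈ 30,100/1.1734902975 ≈ 25,649.9777.

£25,649.98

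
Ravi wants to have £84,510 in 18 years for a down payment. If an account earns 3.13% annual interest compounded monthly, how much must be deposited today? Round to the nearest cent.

£48,144.33

Growth factor = (1 + 0.0313/12)^216 ≈ 1.7553469114.
P = 84,510/1.7553469114 ≈ 48,144.3294.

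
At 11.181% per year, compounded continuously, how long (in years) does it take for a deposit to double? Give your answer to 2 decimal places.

6.20 years

e^(0.11181t) = 2, so 0.11181t = ln 2 ≈ 0.69315.
t ≈ 0.69315/0.11181 ≈ 6.1993.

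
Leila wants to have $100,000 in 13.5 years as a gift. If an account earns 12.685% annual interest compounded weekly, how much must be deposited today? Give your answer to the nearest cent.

$18,079.53

Growth factor = (1 + 0.12685/52)^702 ≈ 5.531116341.
P = 100,000/5.531116341 ≈ 18,079.5329.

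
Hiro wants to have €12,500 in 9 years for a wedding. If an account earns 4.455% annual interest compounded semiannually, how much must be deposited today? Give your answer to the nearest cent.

Growth factor = (1 + 0.022275)^18 ≈ 1.4866862423.
P = 12,500/1.4866862423 ≈ 8,407.9610.

€8,407.96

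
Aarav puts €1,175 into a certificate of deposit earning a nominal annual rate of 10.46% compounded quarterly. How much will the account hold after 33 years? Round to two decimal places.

€35,470.72

Growth factor = (1 + 0.02615)^132 ≈ 30.187846387.
A ≈ 1,175 × 30.187846387 ≈ 35,470.7195.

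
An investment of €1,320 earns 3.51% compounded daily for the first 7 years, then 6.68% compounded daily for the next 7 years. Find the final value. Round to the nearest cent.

€2,693.60

After 7 years at 3.51%: 1,320 × 1.278500858 ≈ 1,687.6211.
Then 7 years at 6.68%: 1,687.6211 × 1.596090524 ≈ 2,693.5961.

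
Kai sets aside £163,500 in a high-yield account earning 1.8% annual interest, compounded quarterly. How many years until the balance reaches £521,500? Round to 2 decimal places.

64.58 years

We need (1 + 0.0045)^(4t) = 3.1896, so 4t = ln 3.1896 / ln 1.0045 ≈ 258.3342.
t ≈ 258.3342/4 = 64.5836 years.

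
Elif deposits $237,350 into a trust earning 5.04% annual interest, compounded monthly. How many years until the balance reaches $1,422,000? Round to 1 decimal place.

We need (1 + 0.0042)^(12t) = 5.9912, so 12t = ln 5.9912 / ln 1.0042 ≈ 427.1526.
t ≈ 427.1526/12 = 35.5960 years.

35.6 years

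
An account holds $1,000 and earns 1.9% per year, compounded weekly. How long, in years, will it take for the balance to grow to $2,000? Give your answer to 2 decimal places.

36.49 years

(1 + 0.000365385)^(52t) = 2,000/1,000 = 2.
52t·ln(1 + 0.000365385) = ln(2); 52t = 0.69315/0.000365318 ≈ 1897.3809.
t ≈ 36.4881 years.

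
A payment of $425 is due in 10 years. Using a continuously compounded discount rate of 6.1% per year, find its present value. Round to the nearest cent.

P = A·e^(−rt) = 425·e^(−0.61).
e^(−0.61) ≈ 0.543350869, so P ≈ 230.9241.

$230.92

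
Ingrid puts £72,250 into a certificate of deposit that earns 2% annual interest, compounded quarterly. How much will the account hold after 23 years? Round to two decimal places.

£114,318.24

Growth factor = (1 + 0.005)^92 ≈ 1.58225938964.
A ≈ 72,250 × 1.58225938964 ≈ 114,318.2409.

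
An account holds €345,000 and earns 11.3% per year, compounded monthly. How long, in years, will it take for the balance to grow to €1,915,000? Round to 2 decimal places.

15.24 years

We need (1 + 0.00941667)^(12t) = 5.5507, so 12t = ln 5.5507 / ln 1.009417 ≈ 182.8657.
t ≈ 182.8657/12 = 15.2388 years.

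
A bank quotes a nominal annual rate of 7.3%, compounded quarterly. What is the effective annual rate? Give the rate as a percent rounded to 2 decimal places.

One year is 4 periods at 0.01825 each: (1 + 0.01825)^4 ≈ 1.075023.
EAR = 1.075023 − 1 ≈ 7.50228%.

7.50%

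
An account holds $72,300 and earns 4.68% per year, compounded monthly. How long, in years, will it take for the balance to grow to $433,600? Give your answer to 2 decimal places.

(1 + 0.0039)^(12t) = 433,600/72,300 = 5.9972.
12t·ln(1 + 0.0039) = ln(5.9972); 12t = 1.7913/0.00389241 ≈ 460.2023.
t ≈ 38.3502 years.

38.35 years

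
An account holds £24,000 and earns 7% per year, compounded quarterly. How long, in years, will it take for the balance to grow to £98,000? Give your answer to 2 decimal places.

(1 + 0.0175)^(4t) = 98,000/24,000 = 4.0833.
4t·ln(1 + 0.0175) = ln(4.0833); 4t = 1.4069/0.0173486 ≈ 81.0965.
t ≈ 20.2741 years.

20.27 years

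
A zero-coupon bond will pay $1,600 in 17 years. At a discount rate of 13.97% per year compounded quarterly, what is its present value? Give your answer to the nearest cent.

Periodic rate = 13.97%/4 = 0.034925; 68 periods.
P = 1,600/(1 + 0.034925)^68 ≈ 1,600/10.32294721 ≈ 154.9945.

$154.99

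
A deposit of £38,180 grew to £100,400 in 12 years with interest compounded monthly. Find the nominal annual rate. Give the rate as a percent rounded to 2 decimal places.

8.08%

The 144-period growth factor is 100,400/38,180 = 2.62965.
r/12 = 2.62965^(1/144) − 1 ≈ 0.00673683, so r ≈ 12·0.00673683 = 8.08420%.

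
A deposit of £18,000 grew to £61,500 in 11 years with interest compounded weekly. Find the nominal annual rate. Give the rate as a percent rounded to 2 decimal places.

11.18%

The 572-period growth factor is 61,500/18,000 = 3.41667.
r/52 = 3.41667^(1/572) − 1 ≈ 0.00215033, so r ≈ 52·0.00215033 = 11.18169%.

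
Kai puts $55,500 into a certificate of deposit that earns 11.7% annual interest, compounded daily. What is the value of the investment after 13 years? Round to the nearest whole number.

$253,950

Growth factor = (1 + 0.117/365)^4745 ≈ 4.57568436432.
A ≈ 55,500 × 4.57568436432 ≈ 253,950.4822.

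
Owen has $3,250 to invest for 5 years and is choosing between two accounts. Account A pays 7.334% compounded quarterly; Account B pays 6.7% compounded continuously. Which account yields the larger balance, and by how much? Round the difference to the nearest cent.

Account A, by $130.78

A: (1 + 0.018335)^20 ≈ 1.438180557, so 3,250 × 1.438180557 ≈ 4,674.0868.
B: e^(0.067·5) = e^0.335 ≈ 1.397940385, so 3,250 × 1.397940385 ≈ 4,543.3063.
Difference ≈ 130.7806 in favor of A.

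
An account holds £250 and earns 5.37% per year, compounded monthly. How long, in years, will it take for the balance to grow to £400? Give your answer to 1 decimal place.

We need (1 + 0.004475)^(12t) = 1.6, so 12t = ln 1.6 / ln 1.004475 ≈ 105.2636.
t ≈ 105.2636/12 = 8.7720 years.

8.8 years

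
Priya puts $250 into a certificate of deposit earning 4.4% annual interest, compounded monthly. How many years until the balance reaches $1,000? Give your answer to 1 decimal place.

We need (1 + 0.00366667)^(12t) = 4, so 12t = ln 4 / ln 1.003667 ≈ 378.7730.
t ≈ 378.7730/12 = 31.5644 years.

31.6 years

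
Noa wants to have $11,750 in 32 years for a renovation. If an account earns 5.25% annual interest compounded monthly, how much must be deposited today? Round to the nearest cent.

$2,197.93

Growth factor = (1 + 0.004375)^384 ≈ 5.3459308552.
P = 11,750/5.3459308552 ≈ 2,197.9334.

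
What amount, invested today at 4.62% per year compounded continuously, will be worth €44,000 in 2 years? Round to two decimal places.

P = A·e^(−rt) = 44,000·e^(−0.0924).
e^(−0.0924) ≈ 0.91174038044, so P ≈ 40,116.5767.

€40,116.58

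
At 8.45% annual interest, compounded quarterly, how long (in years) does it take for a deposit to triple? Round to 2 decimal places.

(1 + 0.021125)^(4t) = 3.
4t = ln 3 / ln(1 + 0.021125) ≈ 1.0986/0.020905 ≈ 52.5527.
t ≈ 13.1382.

13.14 years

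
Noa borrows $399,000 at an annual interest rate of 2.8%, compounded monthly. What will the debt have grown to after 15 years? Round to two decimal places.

$606,965.64

Growth factor = (1 + 0.028/12)^180 ≈ 1.52121713462.
A ≈ 399,000 × 1.52121713462 ≈ 606,965.6367.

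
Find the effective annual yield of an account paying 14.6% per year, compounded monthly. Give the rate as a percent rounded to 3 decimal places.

EAR = (1 + 14.6%/12)^12 − 1 = (1 + 0.0121667)^12 − 1.
(1 + 0.0121667)^12 ≈ 1.156177, so EAR ≈ 15.61771%.

15.618%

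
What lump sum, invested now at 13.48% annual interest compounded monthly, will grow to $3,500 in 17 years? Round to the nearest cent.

$358.42

Periodic rate = 13.48%/12 = 0.0112333; 204 periods.
P = 3,500/(1 + 0.1348/12)^204 ≈ 3,500/9.765194014 ≈ 358.4158.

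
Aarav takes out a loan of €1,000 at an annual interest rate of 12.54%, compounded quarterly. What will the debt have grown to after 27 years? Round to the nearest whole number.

Periodic rate = 12.54%/4 = 0.03135; periods = 4·27 = 108.
A = 1,000·(1 + 0.03135)^108 ≈ 1,000·28.045027837 ≈ 28,045.0278.

€28,045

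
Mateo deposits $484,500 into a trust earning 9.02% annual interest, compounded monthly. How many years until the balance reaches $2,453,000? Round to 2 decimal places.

(1 + 0.00751667)^(12t) = 2,453,000/484,500 = 5.063.
12t·ln(1 + 0.00751667) = ln(5.063); 12t = 1.6219/0.00748856 ≈ 216.5904.
t ≈ 18.0492 years.

18.05 years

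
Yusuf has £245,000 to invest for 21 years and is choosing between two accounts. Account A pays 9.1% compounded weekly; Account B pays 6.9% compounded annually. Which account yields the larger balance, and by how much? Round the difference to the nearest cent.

Account A growth factor: (1 + 0.00175)^1092 ≈ 6.748564551657; balance ≈ 1,653,398.3152.
Account B growth factor: (1 + 0.069)^21 ≈ 4.06005399547; balance ≈ 994,713.2289.
Account A is larger by 658,685.0863.

Account A, by £658,685.09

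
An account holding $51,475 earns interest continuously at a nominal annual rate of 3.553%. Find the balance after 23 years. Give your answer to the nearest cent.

$116,546.02

A = P·e^(rt) = 51,475·e^(0.03553·23) = 51,475·e^0.81719.
e^0.81719 ≈ 2.26412868865, so A ≈ 116,546.0242.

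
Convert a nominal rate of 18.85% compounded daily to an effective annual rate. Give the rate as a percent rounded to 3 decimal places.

20.738%

One year is 365 periods at 0.000516438 each: (1 + 0.000516438)^365 ≈ 1.207378.
EAR = 1.207378 − 1 ≈ 20.73783%.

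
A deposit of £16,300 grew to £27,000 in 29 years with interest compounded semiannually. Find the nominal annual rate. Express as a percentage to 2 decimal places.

The 58-period growth factor is 27,000/16,300 = 1.65644.
r/2 = 1.65644^(1/58) − 1 ≈ 0.0087392, so r ≈ 2·0.0087392 = 1.74784%.

1.75%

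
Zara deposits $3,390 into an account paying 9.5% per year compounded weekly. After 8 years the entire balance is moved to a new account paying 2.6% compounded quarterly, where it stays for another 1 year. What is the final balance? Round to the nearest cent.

$7,433.91

Phase 1: 3,390·(1 + 0.095/52)^416 ≈ 7,243.7319.
Phase 2: 7,243.7319·(1 + 0.0065)^4 ≈ 7,433.9132.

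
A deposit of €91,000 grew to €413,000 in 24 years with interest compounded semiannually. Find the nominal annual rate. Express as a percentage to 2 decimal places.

The 48-period growth factor is 413,000/91,000 = 4.53846.
r/2 = 4.53846^(1/48) − 1 ≈ 0.032014, so r ≈ 2·0.032014 = 6.40280%.

6.40%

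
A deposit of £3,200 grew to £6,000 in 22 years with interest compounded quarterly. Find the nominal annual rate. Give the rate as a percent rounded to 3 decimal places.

(1 + r/4)^88 = 6,000/3,200 = 1.875.
1 + r/4 = 1.875^(1/88) ≈ 1.007169, so r/4 ≈ 0.00716885.
r ≈ 4·0.00716885 = 2.86754%.

2.868%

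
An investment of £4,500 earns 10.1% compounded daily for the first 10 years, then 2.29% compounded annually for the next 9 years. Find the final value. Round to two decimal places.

Phase 1: 4,500·(1 + 0.101/365)^3650 ≈ 12,353.4785.
Phase 2: 12,353.4785·(1 + 0.0229)^9 ≈ 15,145.6484.

£15,145.65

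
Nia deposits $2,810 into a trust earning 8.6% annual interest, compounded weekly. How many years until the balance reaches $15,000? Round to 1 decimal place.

19.5 years

(1 + 0.00165385)^(52t) = 15,000/2,810 = 5.3381.
52t·ln(1 + 0.00165385) = ln(5.3381); 52t = 1.6749/0.00165248 ≈ 1013.5467.
t ≈ 19.4913 years.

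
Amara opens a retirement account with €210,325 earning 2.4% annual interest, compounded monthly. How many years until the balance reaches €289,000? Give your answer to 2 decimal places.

(1 + 0.002)^(12t) = 289,000/210,325 = 1.3741.
12t·ln(1 + 0.002) = ln(1.3741); 12t = 0.31777/0.001998 ≈ 159.0452.
t ≈ 13.2538 years.

13.25 years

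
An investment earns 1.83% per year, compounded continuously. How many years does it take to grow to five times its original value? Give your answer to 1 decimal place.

87.9 years

e^(0.0183t) = 5, so 0.0183t = ln 5 ≈ 1.6094.
t ≈ 1.6094/0.0183 ≈ 87.9474.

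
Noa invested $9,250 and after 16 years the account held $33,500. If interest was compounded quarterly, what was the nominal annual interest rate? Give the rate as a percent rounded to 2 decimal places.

The 64-period growth factor is 33,500/9,250 = 3.62162.
r/4 = 3.62162^(1/64) − 1 ≈ 0.0203117, so r ≈ 4·0.0203117 = 8.12467%.

8.12%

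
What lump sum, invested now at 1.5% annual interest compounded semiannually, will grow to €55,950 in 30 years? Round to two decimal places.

Growth factor = (1 + 0.0075)^60 ≈ 1.5656810269.
P = 55,950/1.5656810269 ≈ 35,735.2481.

€35,735.25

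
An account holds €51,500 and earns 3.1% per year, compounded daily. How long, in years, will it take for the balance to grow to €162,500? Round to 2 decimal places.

37.07 years

(1 + 0.0000849315)^(365t) = 162,500/51,500 = 3.1553.
365t·ln(1 + 0.0000849315) = ln(3.1553); 365t = 1.1491/8.49279e-05 ≈ 13530.2555.
t ≈ 37.0692 years.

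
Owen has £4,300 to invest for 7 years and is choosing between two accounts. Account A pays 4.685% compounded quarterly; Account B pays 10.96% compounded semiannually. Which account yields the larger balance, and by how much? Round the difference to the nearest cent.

Account A growth factor: (1 + 0.0117125)^28 ≈ 1.385476756; balance ≈ 5,957.5501.
Account B growth factor: (1 + 0.0548)^14 ≈ 2.11048221; balance ≈ 9,075.0735.
Account B is larger by 3,117.5235.

Account B, by £3,117.52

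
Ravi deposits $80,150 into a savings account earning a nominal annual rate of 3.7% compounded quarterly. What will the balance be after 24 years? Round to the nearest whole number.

Periodic rate = 3.7%/4 = 0.00925; periods = 4·24 = 96.
A = 80,150·(1 + 0.00925)^96 ≈ 80,150·2.42036450829 ≈ 193,992.2153.

$193,992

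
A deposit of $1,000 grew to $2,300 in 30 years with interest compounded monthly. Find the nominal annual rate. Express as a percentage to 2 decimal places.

2.78%

The 360-period growth factor is 2,300/1,000 = 2.3.
r/12 = 2.3^(1/360) − 1 ≈ 0.00231631, so r ≈ 12·0.00231631 = 2.77958%.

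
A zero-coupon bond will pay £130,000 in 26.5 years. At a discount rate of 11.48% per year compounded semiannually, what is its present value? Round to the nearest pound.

Growth factor = (1 + 0.0574)^53 ≈ 19.2611947165.
P = 130,000/19.2611947165 ≈ 6,749.3217.

£6,749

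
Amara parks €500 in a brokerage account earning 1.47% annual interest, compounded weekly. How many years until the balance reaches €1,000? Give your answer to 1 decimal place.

47.2 years

(1 + 0.000282692)^(52t) = 1,000/500 = 2.
52t·ln(1 + 0.000282692) = ln(2); 52t = 0.69315/0.000282652 ≈ 2452.2958.
t ≈ 47.1595 years.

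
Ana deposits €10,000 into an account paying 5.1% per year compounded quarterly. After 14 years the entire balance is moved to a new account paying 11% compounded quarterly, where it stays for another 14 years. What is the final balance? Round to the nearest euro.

Phase 1: 10,000·(1 + 0.01275)^56 ≈ 20,329.4722.
Phase 2: 20,329.4722·(1 + 0.0275)^56 ≈ 92,877.0932.

€92,877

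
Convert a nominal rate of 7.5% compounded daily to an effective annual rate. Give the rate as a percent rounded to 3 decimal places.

One year is 365 periods at 0.000205479 each: (1 + 0.000205479)^365 ≈ 1.077876.
EAR = 1.077876 − 1 ≈ 7.78758%.

7.788%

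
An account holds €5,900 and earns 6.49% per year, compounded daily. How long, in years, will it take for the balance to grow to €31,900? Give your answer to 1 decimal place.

We need (1 + 0.000177808)^(365t) = 5.4068, so 365t = ln 5.4068 / ln 1.000178 ≈ 9492.2704.
t ≈ 9492.2704/365 = 26.0062 years.

26.0 years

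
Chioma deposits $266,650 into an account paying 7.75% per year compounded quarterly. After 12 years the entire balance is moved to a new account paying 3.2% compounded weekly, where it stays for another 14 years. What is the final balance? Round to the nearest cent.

Phase 1: 266,650·(1 + 0.019375)^48 ≈ 669,842.2708.
Phase 2: 669,842.2708·(1 + 0.032/52)^728 ≈ 1,048,278.3998.

$1,048,278.40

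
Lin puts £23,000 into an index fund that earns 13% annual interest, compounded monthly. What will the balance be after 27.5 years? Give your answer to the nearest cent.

Growth factor = (1 + 0.13/12)^330 ≈ 35.0149161153.
A ≈ 23,000 × 35.0149161153 ≈ 805,343.0707.

£805,343.07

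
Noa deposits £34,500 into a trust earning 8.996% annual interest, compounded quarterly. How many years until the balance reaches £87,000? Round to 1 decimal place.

10.4 years

(1 + 0.02249)^(4t) = 87,000/34,500 = 2.5217.
4t·ln(1 + 0.02249) = ln(2.5217); 4t = 0.92495/0.0222408 ≈ 41.5879.
t ≈ 10.3970 years.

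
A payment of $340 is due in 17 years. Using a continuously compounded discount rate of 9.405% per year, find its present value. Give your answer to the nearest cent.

$68.72

P = A·e^(−rt) = 340·e^(−1.59885).
e^(−1.59885) ≈ 0.202128833, so P ≈ 68.7238.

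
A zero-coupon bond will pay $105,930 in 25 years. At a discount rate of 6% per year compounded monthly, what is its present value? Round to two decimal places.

Growth factor = (1 + 0.005)^300 ≈ 4.46496981216.
P = 105,930/4.46496981216 ≈ 23,724.6845.

$23,724.68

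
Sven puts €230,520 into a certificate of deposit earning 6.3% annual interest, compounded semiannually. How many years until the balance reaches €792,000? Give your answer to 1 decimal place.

(1 + 0.0315)^(2t) = 792,000/230,520 = 3.4357.
2t·ln(1 + 0.0315) = ln(3.4357); 2t = 1.2342/0.0310141 ≈ 39.7956.
t ≈ 19.8978 years.

19.9 years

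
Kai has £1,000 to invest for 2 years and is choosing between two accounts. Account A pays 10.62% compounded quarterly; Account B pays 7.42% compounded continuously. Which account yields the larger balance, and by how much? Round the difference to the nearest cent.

Account A, by £73.24

Account A growth factor: (1 + 0.02655)^8 ≈ 1.23322085; balance ≈ 1,233.2208.
Account B growth factor: e^(0.0742·2) = e^0.1484 ≈ 1.159976794; balance ≈ 1,159.9768.
Account A is larger by 73.2441.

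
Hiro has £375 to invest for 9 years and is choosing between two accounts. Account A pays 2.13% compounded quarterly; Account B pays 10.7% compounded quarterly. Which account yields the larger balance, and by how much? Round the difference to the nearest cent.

Account B, by £515.97

A: (1 + 0.005325)^36 ≈ 1.21069116, so 375 × 1.21069116 ≈ 454.0092.
B: (1 + 0.02675)^36 ≈ 2.58660204, so 375 × 2.58660204 ≈ 969.9758.
Difference ≈ 515.9666 in favor of B.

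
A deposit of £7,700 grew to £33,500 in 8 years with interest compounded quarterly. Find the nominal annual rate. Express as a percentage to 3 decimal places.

18.808%

The 32-period growth factor is 33,500/7,700 = 4.35065.
r/4 = 4.35065^(1/32) − 1 ≈ 0.0470196, so r ≈ 4·0.0470196 = 18.80784%.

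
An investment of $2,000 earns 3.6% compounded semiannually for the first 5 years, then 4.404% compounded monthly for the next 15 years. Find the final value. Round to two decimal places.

$4,622.51

After 5 years at 3.6%: 2,000 × 1.195302368 ≈ 2,390.6047.
Then 15 years at 4.404%: 2,390.6047 × 1.933613934 ≈ 4,622.5066.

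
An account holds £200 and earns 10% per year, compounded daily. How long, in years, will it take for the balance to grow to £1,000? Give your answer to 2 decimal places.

16.10 years

We need (1 + 0.000273973)^(365t) = 5, so 365t = ln 5 / ln 1.000274 ≈ 5875.2531.
t ≈ 5875.2531/365 = 16.0966 years.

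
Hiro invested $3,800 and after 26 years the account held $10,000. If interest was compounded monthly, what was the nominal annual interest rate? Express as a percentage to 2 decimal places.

The 312-period growth factor is 10,000/3,800 = 2.63158.
r/12 = 2.63158^(1/312) − 1 ≈ 0.00310604, so r ≈ 12·0.00310604 = 3.72725%.

3.73%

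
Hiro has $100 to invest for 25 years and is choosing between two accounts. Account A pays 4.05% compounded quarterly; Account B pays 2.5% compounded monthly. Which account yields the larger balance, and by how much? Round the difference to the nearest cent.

Account A, by $87.15

Account A growth factor: (1 + 0.010125)^100 ≈ 2.73849516; balance ≈ 273.8495.
Account B growth factor: (1 + 0.025/12)^300 ≈ 1.86703173; balance ≈ 186.7032.
Account A is larger by 87.1463.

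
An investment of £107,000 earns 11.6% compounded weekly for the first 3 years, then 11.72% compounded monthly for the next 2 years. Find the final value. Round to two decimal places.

£191,273.44

Phase 1: 107,000·(1 + 0.116/52)^156 ≈ 151,478.1298.
Phase 2: 151,478.1298·(1 + 0.1172/12)^24 ≈ 191,273.4352.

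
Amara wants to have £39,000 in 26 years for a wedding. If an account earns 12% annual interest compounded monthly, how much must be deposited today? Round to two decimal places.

£1,749.02

Periodic rate = 12%/12 = 0.01; 312 periods.
P = 39,000/(1 + 0.01)^312 ≈ 39,000/22.298139092 ≈ 1,749.0249.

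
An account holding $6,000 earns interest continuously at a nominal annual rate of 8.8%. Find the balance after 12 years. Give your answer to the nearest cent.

A = P·e^(rt) = 6,000·e^(0.088·12) = 6,000·e^1.056.
e^1.056 ≈ 2.8748485655, so A ≈ 17,249.0914.

$17,249.09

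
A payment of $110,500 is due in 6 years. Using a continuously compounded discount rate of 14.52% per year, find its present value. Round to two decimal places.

$46,238.63

P = A·e^(−rt) = 110,500·e^(−0.8712).
e^(−0.8712) ≈ 0.418449108913, so P ≈ 46,238.6265.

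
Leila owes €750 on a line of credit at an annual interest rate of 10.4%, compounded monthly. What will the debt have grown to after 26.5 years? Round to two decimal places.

€11,663.26

Growth factor = (1 + 0.104/12)^318 ≈ 15.551014692.
A ≈ 750 × 15.551014692 ≈ 11,663.2610.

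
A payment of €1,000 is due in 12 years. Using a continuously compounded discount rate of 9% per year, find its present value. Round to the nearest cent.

€339.60

P = A·e^(−rt) = 1,000·e^(−1.08).
e^(−1.08) ≈ 0.339595526, so P ≈ 339.5955.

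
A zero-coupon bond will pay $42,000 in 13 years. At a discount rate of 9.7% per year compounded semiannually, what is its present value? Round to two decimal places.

Periodic rate = 9.7%/2 = 0.0485; 26 periods.
P = 42,000/(1 + 0.0485)^26 ≈ 42,000/3.425936467 ≈ 12,259.4217.

$12,259.42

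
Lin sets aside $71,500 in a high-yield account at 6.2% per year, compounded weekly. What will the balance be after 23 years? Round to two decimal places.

Periodic rate = 6.2%/52 = 0.00119231; periods = 52·23 = 1196.
A = 71,500·(1 + 0.062/52)^1196 ≈ 71,500·4.1584838959 ≈ 297,331.5986.

$297,331.60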